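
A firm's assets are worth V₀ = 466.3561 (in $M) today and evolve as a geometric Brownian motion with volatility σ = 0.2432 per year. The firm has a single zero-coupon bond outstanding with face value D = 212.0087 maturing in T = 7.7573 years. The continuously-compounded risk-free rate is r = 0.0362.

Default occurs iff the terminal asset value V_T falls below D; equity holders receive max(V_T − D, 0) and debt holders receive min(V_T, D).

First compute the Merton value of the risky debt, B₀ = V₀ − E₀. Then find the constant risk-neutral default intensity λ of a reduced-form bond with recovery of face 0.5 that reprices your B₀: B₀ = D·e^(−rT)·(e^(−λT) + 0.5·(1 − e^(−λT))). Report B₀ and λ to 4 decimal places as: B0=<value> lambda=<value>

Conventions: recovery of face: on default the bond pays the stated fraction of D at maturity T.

With assets at 466.3561 and a single debt payment of 212.0087 at 7.7573 years:
d₁ = [ln(V₀/D) + (r + σ²/2)T] / (σ√T)
   = [ln(466.3561/212.0087) + (0.0362 + 0.5·0.2432²)·7.7573] / (0.2432·√7.7573)
   = [0.788322 + 0.510222] / 0.677359 = 1.917069
d₂ = d₁ − σ√T = 1.917069 − 0.677359 = 1.239710
N(d₁) = 0.972385,  N(d₂) = 0.892459,  e^(−rT) = 0.755169
E₀ = V₀·N(d₁) − D·e^(−rT)·N(d₂)
   = 466.3561·0.972385 − 212.0087·0.755169·0.892459 = 310.593175
B₀ = V₀ − E₀ = 466.3561 − 310.593175 = 155.762925
e^(−λT) = (B₀·e^(rT)/D − 0.5)/(1 − 0.5) = (155.7629·1.324208/212.0087 − 0.5)/0.5 = 0.94579203
λ = −ln(0.94579203)/7.7573 = 0.007185

B0=155.7629 lambda=0.0072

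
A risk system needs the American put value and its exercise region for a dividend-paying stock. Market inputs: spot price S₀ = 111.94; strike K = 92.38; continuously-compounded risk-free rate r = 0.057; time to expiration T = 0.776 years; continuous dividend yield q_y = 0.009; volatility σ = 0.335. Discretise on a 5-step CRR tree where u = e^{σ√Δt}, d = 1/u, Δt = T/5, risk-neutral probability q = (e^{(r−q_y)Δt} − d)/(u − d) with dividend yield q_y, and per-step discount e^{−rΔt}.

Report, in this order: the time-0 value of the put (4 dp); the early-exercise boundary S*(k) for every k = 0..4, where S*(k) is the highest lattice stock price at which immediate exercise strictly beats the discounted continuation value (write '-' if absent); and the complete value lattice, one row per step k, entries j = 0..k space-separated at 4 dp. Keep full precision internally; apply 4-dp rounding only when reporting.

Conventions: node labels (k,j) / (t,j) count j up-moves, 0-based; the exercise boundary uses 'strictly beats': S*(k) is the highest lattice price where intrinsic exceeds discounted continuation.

price = 3.7458
boundary = - - - - 66.0270
tree:
3.7458
6.4406 1.0670
10.7815 2.1330 0.0000
17.3676 4.2638 0.0000 0.0000
26.3530 8.5233 0.0000 0.0000 0.0000
34.5163 17.0379 0.0000 0.0000 0.0000 0.0000

Δt=0.15520  u=1.14108  d=0.87636  q=0.49530  discount=0.99119
step 5 (expiry): payoffs max(K−S,0) = 34.5163 17.0379 0.0000 0.0000 0.0000 0.0000
step 4: (k=4,j=0): S=66.0270, K−S=26.3530, hold=25.6315 ⇒ V=26.3530 exercise | (k=4,j=1): S=85.9713, K−S=6.4087, hold=8.5233 ⇒ V=8.5233 continue | (k=4,j=2): S=111.9400, K−S=0.0000, hold=0.0000 ⇒ V=0.0000 continue | (k=4,j=3): S=145.7529, K−S=0.0000, hold=0.0000 ⇒ V=0.0000 continue | (k=4,j=4): S=189.7793, K−S=0.0000, hold=0.0000 ⇒ V=0.0000 continue  boundary S*=66.0270
step 3: (k=3,j=0): S=75.3421, K−S=17.0379, hold=17.3676 ⇒ V=17.3676 continue | (k=3,j=1): S=98.1001, K−S=0.0000, hold=4.2638 ⇒ V=4.2638 continue | (k=3,j=2): S=127.7324, K−S=0.0000, hold=0.0000 ⇒ V=0.0000 continue | (k=3,j=3): S=166.3156, K−S=0.0000, hold=0.0000 ⇒ V=0.0000 continue  boundary S*=-
step 2: (k=2,j=0): S=85.9713, K−S=6.4087, hold=10.7815 ⇒ V=10.7815 continue | (k=2,j=1): S=111.9400, K−S=0.0000, hold=2.1330 ⇒ V=2.1330 continue | (k=2,j=2): S=145.7529, K−S=0.0000, hold=0.0000 ⇒ V=0.0000 continue  boundary S*=-
step 1: (k=1,j=0): S=98.1001, K−S=0.0000, hold=6.4406 ⇒ V=6.4406 continue | (k=1,j=1): S=127.7324, K−S=0.0000, hold=1.0670 ⇒ V=1.0670 continue  boundary S*=-
step 0: (k=0,j=0): S=111.9400, K−S=0.0000, hold=3.7458 ⇒ V=3.7458 continue  boundary S*=-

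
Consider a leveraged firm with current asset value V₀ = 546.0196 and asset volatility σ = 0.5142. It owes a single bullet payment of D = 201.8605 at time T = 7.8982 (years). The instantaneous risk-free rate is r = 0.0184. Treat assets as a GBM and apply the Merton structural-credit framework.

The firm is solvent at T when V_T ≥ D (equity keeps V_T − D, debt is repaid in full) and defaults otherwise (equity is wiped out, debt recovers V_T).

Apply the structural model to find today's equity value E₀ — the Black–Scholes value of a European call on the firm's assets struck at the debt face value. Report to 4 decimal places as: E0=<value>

With assets at 546.0196 and a single debt payment of 201.8605 at 7.8982 years:
d₁ = [ln(V₀/D) + (r + σ²/2)T] / (σ√T)
   = [ln(546.0196/201.8605) + (0.0184 + 0.5·0.5142²)·7.8982] / (0.5142·√7.8982)
   = [0.995078 + 1.189475] / 1.445094 = 1.511703
d₂ = d₁ − σ√T = 1.511703 − 1.445094 = 0.066609
N(d₁) = 0.934695,  N(d₂) = 0.526554,  e^(−rT) = 0.864740
E₀ = V₀·N(d₁) − D·e^(−rT)·N(d₂)
   = 546.0196·0.934695 − 201.8605·0.864740·0.526554 = 418.448476

E0=418.4485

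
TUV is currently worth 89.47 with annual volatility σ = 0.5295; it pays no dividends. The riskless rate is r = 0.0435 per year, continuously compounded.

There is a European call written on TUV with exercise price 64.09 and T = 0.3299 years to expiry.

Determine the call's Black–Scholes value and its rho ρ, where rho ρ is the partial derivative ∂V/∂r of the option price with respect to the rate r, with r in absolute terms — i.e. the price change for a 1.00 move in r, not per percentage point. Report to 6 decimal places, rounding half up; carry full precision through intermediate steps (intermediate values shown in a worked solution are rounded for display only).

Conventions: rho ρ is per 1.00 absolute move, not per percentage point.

price = 27.719039
ρ = 17.495219

σ√T = 0.5295·√0.3299 = 0.304129
d₁ = (ln(S/K) + (r+σ²/2)T) / (σ√T) = (ln(89.47/64.09) + (0.0435+0.5295²/2)·0.3299) / 0.304129 = (0.333615 + 0.060598) / 0.304129 = 1.296205
d₂ = d₁ − σ√T = 1.296205 − 0.304129 = 0.992076
e^{−rT} = 0.985752
N(d₁) = 0.902547,  N(d₂) = 0.839420
Call price V = S·N(d₁) − K·e^{−rT}·N(d₂) = 80.750924 − 53.031885 = 27.719039
ρ = K·T·e^{−rT}·N(d₂) = 17.495219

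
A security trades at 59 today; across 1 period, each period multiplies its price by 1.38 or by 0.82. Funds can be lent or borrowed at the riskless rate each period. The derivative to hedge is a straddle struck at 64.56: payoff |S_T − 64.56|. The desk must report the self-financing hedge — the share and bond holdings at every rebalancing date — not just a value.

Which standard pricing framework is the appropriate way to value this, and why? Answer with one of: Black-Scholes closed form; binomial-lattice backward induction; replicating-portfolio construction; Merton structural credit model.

Key observation: the mandate to exhibit the hedge at every date and state singles out the replicating-portfolio construction on the 1-period tree with factors 1.38 and 0.82 from 59.

framework: replicating-portfolio construction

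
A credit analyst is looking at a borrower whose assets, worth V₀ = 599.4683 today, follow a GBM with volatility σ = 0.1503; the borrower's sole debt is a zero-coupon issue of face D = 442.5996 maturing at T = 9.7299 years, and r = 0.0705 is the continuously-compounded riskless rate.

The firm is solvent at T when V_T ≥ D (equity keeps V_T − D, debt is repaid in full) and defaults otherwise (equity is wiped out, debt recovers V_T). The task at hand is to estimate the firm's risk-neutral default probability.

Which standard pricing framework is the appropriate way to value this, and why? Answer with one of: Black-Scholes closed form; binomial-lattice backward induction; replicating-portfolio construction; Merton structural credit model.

framework: Merton structural credit model

Key observation: the question is about default risk generated by asset-value dynamics against a debt face of 442.5996 — the structural framework prices exactly that.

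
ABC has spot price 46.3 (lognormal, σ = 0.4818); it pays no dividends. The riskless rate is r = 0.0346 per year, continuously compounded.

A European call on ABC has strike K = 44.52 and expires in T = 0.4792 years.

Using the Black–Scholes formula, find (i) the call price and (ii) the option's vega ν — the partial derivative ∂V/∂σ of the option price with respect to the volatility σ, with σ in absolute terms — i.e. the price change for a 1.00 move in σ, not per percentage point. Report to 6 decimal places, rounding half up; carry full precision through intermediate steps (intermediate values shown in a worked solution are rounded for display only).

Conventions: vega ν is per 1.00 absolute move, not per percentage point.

price = 7.304208
ν = 12.092688

σ√T = 0.4818·√0.4792 = 0.333523
d₁ = (ln(S/K) + (r+σ²/2)T) / (σ√T) = (ln(46.3/44.52) + (0.0346+0.4818²/2)·0.4792) / 0.333523 = (0.039203 + 0.072199) / 0.333523 = 0.334018
d₂ = d₁ − σ√T = 0.334018 − 0.333523 = 0.000495
e^{−rT} = 0.983556
N(d₁) = 0.630817,  N(d₂) = 0.500197
Call price V = S·N(d₁) − K·e^{−rT}·N(d₂) = 29.206821 − 21.902613 = 7.304208
φ(d₁) = (1/√(2π))·e^{−d₁²/2} = 0.377297
ν = S·φ(d₁)·√T = 12.092688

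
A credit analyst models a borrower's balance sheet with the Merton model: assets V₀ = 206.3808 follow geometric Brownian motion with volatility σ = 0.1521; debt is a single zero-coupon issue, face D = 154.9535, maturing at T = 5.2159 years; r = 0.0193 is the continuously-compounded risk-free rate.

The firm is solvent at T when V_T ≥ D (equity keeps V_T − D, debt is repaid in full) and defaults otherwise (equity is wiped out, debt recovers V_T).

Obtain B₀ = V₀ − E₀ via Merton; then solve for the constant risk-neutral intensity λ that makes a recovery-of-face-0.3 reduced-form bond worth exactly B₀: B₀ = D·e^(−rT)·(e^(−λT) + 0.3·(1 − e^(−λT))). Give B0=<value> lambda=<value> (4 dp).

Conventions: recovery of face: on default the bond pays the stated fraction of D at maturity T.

B0=136.2173 lambda=0.0078

Equity is a call on the firm's assets struck at D = 154.9535:
d₁ = [ln(V₀/D) + (r + σ²/2)T] / (σ√T)
   = [ln(206.3808/154.9535) + (0.0193 + 0.5·0.1521²)·5.2159] / (0.1521·√5.2159)
   = [0.286598 + 0.161000] / 0.347371 = 1.288530
d₂ = d₁ − σ√T = 1.288530 − 0.347371 = 0.941159
N(d₁) = 0.901219,  N(d₂) = 0.826688,  e^(−rT) = 0.904234
E₀ = V₀·N(d₁) − D·e^(−rT)·N(d₂)
   = 206.3808·0.901219 − 154.9535·0.904234·0.826688 = 70.163538
B₀ = V₀ − E₀ = 206.3808 − 70.163538 = 136.217262
e^(−λT) = (B₀·e^(rT)/D − 0.3)/(1 − 0.3) = (136.2173·1.105908/154.9535 − 0.3)/0.7 = 0.96026757
λ = −ln(0.96026757)/5.2159 = 0.007773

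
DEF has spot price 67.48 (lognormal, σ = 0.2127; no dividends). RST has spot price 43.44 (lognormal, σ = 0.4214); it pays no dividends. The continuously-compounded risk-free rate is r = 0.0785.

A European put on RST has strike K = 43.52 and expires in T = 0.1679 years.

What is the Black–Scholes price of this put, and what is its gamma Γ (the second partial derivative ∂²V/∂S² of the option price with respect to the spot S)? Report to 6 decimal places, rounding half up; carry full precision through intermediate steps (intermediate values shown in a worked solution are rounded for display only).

σ√T = 0.4214·√0.1679 = 0.172671
d₁ = (ln(S/K) + (r+σ²/2)T) / (σ√T) = (ln(43.44/43.52) + (0.0785+0.4214²/2)·0.1679) / 0.172671 = (-0.001840 + 0.028088) / 0.172671 = 0.152011
d₂ = d₁ − σ√T = 0.152011 − 0.172671 = -0.020660
e^{−rT} = 0.986906
N(−d₁) = 0.439589,  N(−d₂) = 0.508242
Put price V = K·e^{−rT}·N(−d₂) − S·N(−d₁) = 21.829064 − 19.095755 = 2.733310
φ(d₁) = (1/√(2π))·e^{−d₁²/2} = 0.394360
Γ = φ(d₁) / (S·σ·√T) = 0.052575

price = 2.733310
Γ = 0.052575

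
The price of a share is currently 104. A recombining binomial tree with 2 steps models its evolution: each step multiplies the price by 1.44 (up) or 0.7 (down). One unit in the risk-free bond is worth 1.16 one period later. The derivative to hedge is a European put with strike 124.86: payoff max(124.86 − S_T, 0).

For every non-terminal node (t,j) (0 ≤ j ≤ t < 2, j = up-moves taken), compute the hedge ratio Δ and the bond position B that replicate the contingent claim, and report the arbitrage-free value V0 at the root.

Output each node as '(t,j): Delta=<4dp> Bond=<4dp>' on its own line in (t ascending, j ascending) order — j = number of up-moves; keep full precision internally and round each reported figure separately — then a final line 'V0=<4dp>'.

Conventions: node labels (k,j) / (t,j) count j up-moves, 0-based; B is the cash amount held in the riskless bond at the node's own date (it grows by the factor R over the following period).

(0,0): Delta=-0.3678 Bond=53.1146
(1,0): Delta=-1.0000 Bond=107.6379
(1,1): Delta=-0.1807 Bond=33.5978
V0=14.8646

Arbitrage-free pricing uses the up-move probability p* = (R−d)/(u−d) = 0.6216, discounting each step at R = 1.16.
Terminal payoffs: V(2,0)=73.9000, V(2,1)=20.0280, V(2,2)=0.0000
(1,0): S=72.8000. Δ = (V_up−V_dn)/(S_up−S_dn) = (20.0280−73.9000)/(104.8320−50.9600) = -1.0000. V = [p*·20.0280 + (1−p*)·73.9000]/1.16 = 34.8379. B = V − Δ·S = 107.6379.
(1,1): S=149.7600. Δ = (V_up−V_dn)/(S_up−S_dn) = (0.0000−20.0280)/(215.6544−104.8320) = -0.1807. V = [p*·0.0000 + (1−p*)·20.0280]/1.16 = 6.5329. B = V − Δ·S = 33.5978.
(0,0): S=104.0000. Δ = (V_up−V_dn)/(S_up−S_dn) = (6.5329−34.8379)/(149.7600−72.8000) = -0.3678. V = [p*·6.5329 + (1−p*)·34.8379]/1.16 = 14.8646. B = V − Δ·S = 53.1146.
Verification: the root portfolio costs Δ(0,0)·S0 + B(0,0) = 14.8646, matching V0.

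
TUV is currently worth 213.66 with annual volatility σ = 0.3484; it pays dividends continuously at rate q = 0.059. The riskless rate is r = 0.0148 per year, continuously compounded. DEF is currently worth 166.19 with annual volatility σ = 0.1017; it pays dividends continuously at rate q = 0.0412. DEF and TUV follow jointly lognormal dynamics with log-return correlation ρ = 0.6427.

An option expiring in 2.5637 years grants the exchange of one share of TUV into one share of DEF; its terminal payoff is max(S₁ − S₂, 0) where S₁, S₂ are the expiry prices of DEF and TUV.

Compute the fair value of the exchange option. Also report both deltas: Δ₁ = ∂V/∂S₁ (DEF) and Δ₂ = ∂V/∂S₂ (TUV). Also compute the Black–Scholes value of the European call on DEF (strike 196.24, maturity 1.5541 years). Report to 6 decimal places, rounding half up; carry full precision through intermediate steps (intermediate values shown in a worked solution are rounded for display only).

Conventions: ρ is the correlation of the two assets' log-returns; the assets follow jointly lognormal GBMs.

σ_eff = √(σ₁² + σ₂² − 2ρσ₁σ₂) = √(0.1017² + 0.3484² − 2·0.6427·0.1017·0.3484) = 0.293566
d₁ = (ln(S₁/S₂) + (q₂ − q₁ + σ_eff²/2)T) / (σ_eff√T) = (ln(166.19/213.66) + (0.059 − 0.0412 + 0.043090)·2.5637) / 0.470044 = -0.202427
d₂ = d₁ − σ_eff√T = -0.202427 − 0.470044 = -0.672471
N(d₁) = 0.419792,  N(d₂) = 0.250642
V = S₁·e^{−q₁T}·N(d₁) − S₂·e^{−q₂T}·N(d₂) = 62.772076 − 46.034803 = 16.737273
Δ₁ = e^{−q₁T}·N(d₁) = 0.377713;  Δ₂ = −e^{−q₂T}·N(d₂) = -0.215458
[vanilla: DEF call K=196.24]
σ√T = 0.1017·√1.5541 = 0.126783
d₁ = (ln(S/K) + (r−q+σ²/2)T) / (σ√T) = (ln(166.19/196.24) + (0.0148−0.0412+0.1017²/2)·1.5541) / 0.126783 = (-0.166207 − 0.032991) / 0.126783 = -1.571175
d₂ = d₁ − σ√T = -1.571175 − 0.126783 = -1.697958
e^{−rT} = 0.977262
e^{−qT} = 0.937978
N(d₁) = 0.058071,  N(d₂) = 0.044758
price = S·e^{−qT}·N(d₁) − K·e^{−rT}·N(d₂) = 9.052259 − 8.583570 = 0.468689

exchange price = 16.737273
Δ1 = 0.377713
Δ2 = -0.215458
price(DEF call K=196.24) = 0.468689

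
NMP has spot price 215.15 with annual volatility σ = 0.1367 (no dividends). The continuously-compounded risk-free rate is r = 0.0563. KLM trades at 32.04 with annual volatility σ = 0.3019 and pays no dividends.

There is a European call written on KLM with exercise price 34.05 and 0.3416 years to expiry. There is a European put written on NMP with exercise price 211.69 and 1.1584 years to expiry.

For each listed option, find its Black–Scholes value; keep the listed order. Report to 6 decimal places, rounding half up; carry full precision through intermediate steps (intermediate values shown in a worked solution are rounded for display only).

price(KLM call K=34.05) = 1.683134
price(NMP put K=211.69) = 5.517373

[KLM call K=34.05]
σ√T = 0.3019·√0.3416 = 0.176450
d₁ = (ln(S/K) + (r+σ²/2)T) / (σ√T) = (ln(32.04/34.05) + (0.0563+0.3019²/2)·0.3416) / 0.176450 = (-0.060845 + 0.034799) / 0.176450 = -0.147608
d₂ = d₁ − σ√T = -0.147608 − 0.176450 = -0.324058
e^{−rT} = 0.980952
N(d₁) = 0.441326,  N(d₂) = 0.372947
price = S·N(d₁) − K·e^{−rT}·N(d₂) = 14.140084 − 12.456950 = 1.683134
[NMP put K=211.69]
σ√T = 0.1367·√1.1584 = 0.147129
d₁ = (ln(S/K) + (r+σ²/2)T) / (σ√T) = (ln(215.15/211.69) + (0.0563+0.1367²/2)·1.1584) / 0.147129 = (0.016213 + 0.076041) / 0.147129 = 0.627028
d₂ = d₁ − σ√T = 0.627028 − 0.147129 = 0.479899
e^{−rT} = 0.936863
N(−d₁) = 0.265320,  N(−d₂) = 0.315650
price = K·e^{−rT}·N(−d₂) − S·N(−d₁) = 62.601072 − 57.083699 = 5.517373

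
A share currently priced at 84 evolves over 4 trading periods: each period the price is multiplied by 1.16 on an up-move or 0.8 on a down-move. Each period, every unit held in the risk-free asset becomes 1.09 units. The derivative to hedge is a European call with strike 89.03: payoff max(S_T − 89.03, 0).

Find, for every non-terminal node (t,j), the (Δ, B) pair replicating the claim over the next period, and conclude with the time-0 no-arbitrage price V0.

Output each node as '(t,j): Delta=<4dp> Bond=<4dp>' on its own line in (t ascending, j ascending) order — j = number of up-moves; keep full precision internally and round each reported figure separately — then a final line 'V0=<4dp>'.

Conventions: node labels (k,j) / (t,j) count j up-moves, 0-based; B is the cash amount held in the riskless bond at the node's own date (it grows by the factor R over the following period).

(0,0): Delta=0.7834 Bond=-42.4225
(1,0): Delta=0.3581 Bond=-17.6629
(1,1): Delta=0.8542 Bond=-53.1385
(2,0): Delta=0.0000 Bond=0.0000
(2,1): Delta=0.4177 Bond=-23.8998
(2,2): Delta=0.9268 Bond=-66.1330
(3,0): Delta=0.0000 Bond=0.0000
(3,1): Delta=0.0000 Bond=0.0000
(3,2): Delta=0.4873 Bond=-32.3389
(3,3): Delta=1.0000 Bond=-81.6789
V0=23.3817

The replicating-portfolio and risk-neutral prices coincide; use p* = (1.09−0.8)/(1.16−0.8) = 0.8056 for the latter.
Terminal payoffs: V(4,0)=0.0000, V(4,1)=0.0000, V(4,2)=0.0000, V(4,3)=15.8622, V(4,4)=63.0637
Node (3,0) S=43.0080: V=(p*·0.0000+(1−p*)·0.0000)/1.09=0.0000; Δ=(0.0000−0.0000)/(49.8893−34.4064)=0.0000; B=V−Δ·S=0.0000
Node (3,1) S=62.3616: V=(p*·0.0000+(1−p*)·0.0000)/1.09=0.0000; Δ=(0.0000−0.0000)/(72.3395−49.8893)=0.0000; B=V−Δ·S=0.0000
Node (3,2) S=90.4243: V=(p*·15.8622+(1−p*)·0.0000)/1.09=11.7228; Δ=(15.8622−0.0000)/(104.8922−72.3395)=0.4873; B=V−Δ·S=-32.3389
Node (3,3) S=131.1153: V=(p*·63.0637+(1−p*)·15.8622)/1.09=49.4364; Δ=(63.0637−15.8622)/(152.0937−104.8922)=1.0000; B=V−Δ·S=-81.6789
Node (2,0) S=53.7600: V=(p*·0.0000+(1−p*)·0.0000)/1.09=0.0000; Δ=(0.0000−0.0000)/(62.3616−43.0080)=0.0000; B=V−Δ·S=0.0000
Node (2,1) S=77.9520: V=(p*·11.7228+(1−p*)·0.0000)/1.09=8.6637; Δ=(11.7228−0.0000)/(90.4243−62.3616)=0.4177; B=V−Δ·S=-23.8998
Node (2,2) S=113.0304: V=(p*·49.4364+(1−p*)·11.7228)/1.09=38.6268; Δ=(49.4364−11.7228)/(131.1153−90.4243)=0.9268; B=V−Δ·S=-66.1330
Node (1,0) S=67.2000: V=(p*·8.6637+(1−p*)·0.0000)/1.09=6.4028; Δ=(8.6637−0.0000)/(77.9520−53.7600)=0.3581; B=V−Δ·S=-17.6629
Node (1,1) S=97.4400: V=(p*·38.6268+(1−p*)·8.6637)/1.09=30.0923; Δ=(38.6268−8.6637)/(113.0304−77.9520)=0.8542; B=V−Δ·S=-53.1385
Node (0,0) S=84.0000: V=(p*·30.0923+(1−p*)·6.4028)/1.09=23.3817; Δ=(30.0923−6.4028)/(97.4400−67.2000)=0.7834; B=V−Δ·S=-42.4225
Check: Δ(0,0)·S0 + B(0,0) = 23.3817 = V0.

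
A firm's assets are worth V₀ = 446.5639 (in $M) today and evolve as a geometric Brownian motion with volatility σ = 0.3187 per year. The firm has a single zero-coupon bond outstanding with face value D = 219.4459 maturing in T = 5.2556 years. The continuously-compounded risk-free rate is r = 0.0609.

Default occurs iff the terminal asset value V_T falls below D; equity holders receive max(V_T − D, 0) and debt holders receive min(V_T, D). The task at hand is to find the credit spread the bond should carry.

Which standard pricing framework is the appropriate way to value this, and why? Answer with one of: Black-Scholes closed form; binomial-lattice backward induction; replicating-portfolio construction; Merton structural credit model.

Key observation: a levered firm with one bullet debt due at 5.2556 years is the canonical structural-credit setup: equity is a call on the firm's assets struck at the face value.

framework: Merton structural credit model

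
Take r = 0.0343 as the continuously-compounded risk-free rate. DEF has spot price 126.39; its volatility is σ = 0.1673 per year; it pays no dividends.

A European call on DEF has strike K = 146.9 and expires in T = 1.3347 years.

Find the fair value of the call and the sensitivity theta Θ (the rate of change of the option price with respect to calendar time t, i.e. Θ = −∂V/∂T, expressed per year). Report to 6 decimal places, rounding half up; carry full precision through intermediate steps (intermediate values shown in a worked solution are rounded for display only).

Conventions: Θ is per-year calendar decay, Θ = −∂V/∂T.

price = 4.760317
Θ = -4.567461

σ√T = 0.1673·√1.3347 = 0.193280
d₁ = (ln(S/K) + (r+σ²/2)T) / (σ√T) = (ln(126.39/146.9) + (0.0343+0.1673²/2)·1.3347) / 0.193280 = (-0.150380 + 0.064459) / 0.193280 = -0.444540
d₂ = d₁ − σ√T = -0.444540 − 0.193280 = -0.637820
e^{−rT} = 0.955252
N(d₁) = 0.328326,  N(d₂) = 0.261795
Call price V = S·N(d₁) − K·e^{−rT}·N(d₂) = 41.497138 − 36.736821 = 4.760317
φ(d₁) = (1/√(2π))·e^{−d₁²/2} = 0.361408
Θ = −S·φ(d₁)·σ/(2√T) − r·K·e^{−rT}·N(d₂) = −3.307388 − 1.260073 = -4.567461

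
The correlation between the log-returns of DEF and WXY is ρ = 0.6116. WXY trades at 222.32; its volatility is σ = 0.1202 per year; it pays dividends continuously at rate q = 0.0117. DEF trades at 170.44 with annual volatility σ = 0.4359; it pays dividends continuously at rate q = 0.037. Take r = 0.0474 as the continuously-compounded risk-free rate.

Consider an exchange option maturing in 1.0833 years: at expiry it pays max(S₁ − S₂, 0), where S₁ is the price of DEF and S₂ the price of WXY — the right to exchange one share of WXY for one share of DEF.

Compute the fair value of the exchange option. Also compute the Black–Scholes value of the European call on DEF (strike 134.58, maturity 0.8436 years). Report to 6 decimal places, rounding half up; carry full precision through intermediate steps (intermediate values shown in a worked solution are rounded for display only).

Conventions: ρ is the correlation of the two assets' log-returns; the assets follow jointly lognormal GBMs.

σ_eff = √(σ₁² + σ₂² − 2ρσ₁σ₂) = √(0.4359² + 0.1202² − 2·0.6116·0.4359·0.1202) = 0.374656
d₁ = (ln(S₁/S₂) + (q₂ − q₁ + σ_eff²/2)T) / (σ_eff√T) = (ln(170.44/222.32) + (0.0117 − 0.037 + 0.070184)·1.0833) / 0.389948 = -0.556772
d₂ = d₁ − σ_eff√T = -0.556772 − 0.389948 = -0.946720
N(d₁) = 0.288842,  N(d₂) = 0.171891
V = S₁·e^{−q₁T}·N(d₁) − S₂·e^{−q₂T}·N(d₂) = 47.295959 − 37.733455 = 9.562504
[vanilla: DEF call K=134.58]
σ√T = 0.4359·√0.8436 = 0.400364
d₁ = (ln(S/K) + (r−q+σ²/2)T) / (σ√T) = (ln(170.44/134.58) + (0.0474−0.037+0.4359²/2)·0.8436) / 0.400364 = (0.236225 + 0.088919) / 0.400364 = 0.812120
d₂ = d₁ − σ√T = 0.812120 − 0.400364 = 0.411756
e^{−rT} = 0.960802
e^{−qT} = 0.969269
N(d₁) = 0.791639,  N(d₂) = 0.659741
price = S·e^{−qT}·N(d₁) − K·e^{−rT}·N(d₂) = 130.780428 − 85.307629 = 45.472799

exchange price = 9.562504
price(DEF call K=134.58) = 45.472799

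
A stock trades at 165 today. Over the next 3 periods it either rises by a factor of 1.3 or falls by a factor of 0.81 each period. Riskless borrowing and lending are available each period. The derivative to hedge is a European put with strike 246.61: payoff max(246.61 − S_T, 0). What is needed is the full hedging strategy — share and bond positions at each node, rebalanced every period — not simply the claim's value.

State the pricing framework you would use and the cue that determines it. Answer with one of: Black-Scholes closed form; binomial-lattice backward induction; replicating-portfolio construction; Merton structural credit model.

Key observation: what is demanded is not a single number but the (Δ, B) position at each node of the 1.3/0.81 tree starting at 165; constructing those positions is the replicating-portfolio method.

framework: replicating-portfolio construction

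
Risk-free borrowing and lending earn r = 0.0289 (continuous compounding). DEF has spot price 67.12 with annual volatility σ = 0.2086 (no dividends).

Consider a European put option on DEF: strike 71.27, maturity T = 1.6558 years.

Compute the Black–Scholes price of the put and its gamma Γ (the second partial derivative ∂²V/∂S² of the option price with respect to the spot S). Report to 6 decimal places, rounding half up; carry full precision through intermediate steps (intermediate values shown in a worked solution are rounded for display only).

σ√T = 0.2086·√1.6558 = 0.268422
d₁ = (ln(S/K) + (r+σ²/2)T) / (σ√T) = (ln(67.12/71.27) + (0.0289+0.2086²/2)·1.6558) / 0.268422 = (-0.059993 + 0.083878) / 0.268422 = 0.088981
d₂ = d₁ − σ√T = 0.088981 − 0.268422 = -0.179441
e^{−rT} = 0.953274
N(−d₁) = 0.464549,  N(−d₂) = 0.571204
Put price V = K·e^{−rT}·N(−d₂) − S·N(−d₁) = 38.807545 − 31.180501 = 7.627044
φ(d₁) = (1/√(2π))·e^{−d₁²/2} = 0.397366
Γ = φ(d₁) / (S·σ·√T) = 0.022056

price = 7.627044
Γ = 0.022056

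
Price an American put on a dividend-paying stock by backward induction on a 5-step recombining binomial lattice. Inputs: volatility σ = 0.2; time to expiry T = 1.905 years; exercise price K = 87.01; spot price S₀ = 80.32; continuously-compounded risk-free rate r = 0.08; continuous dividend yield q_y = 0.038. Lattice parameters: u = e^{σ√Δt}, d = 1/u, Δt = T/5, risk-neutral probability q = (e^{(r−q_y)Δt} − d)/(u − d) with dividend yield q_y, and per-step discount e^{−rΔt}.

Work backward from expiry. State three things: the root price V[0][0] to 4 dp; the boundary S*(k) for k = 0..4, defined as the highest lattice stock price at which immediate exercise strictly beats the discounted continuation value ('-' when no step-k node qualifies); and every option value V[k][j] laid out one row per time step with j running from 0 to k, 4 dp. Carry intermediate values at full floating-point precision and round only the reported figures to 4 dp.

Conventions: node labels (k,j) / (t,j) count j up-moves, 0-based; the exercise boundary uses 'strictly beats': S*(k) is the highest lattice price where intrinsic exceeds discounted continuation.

price = 9.7217
boundary = - 70.9921 62.7474 70.9921 62.7474
tree:
9.7217
16.0179 4.7979
24.2626 8.9287 1.4760
31.5497 16.0179 3.2679 0.0000
37.9906 24.2626 7.2349 0.0000 0.0000
43.6834 31.5497 16.0179 0.0000 0.0000 0.0000

params: Δt=0.38100 u=1.13139 d=0.88387 q=0.53434 e^(-rΔt)=0.96998
t_5 payoffs: 43.6834 31.5497 16.0179 0.0000 0.0000 0.0000
t_4: node(4,0) S=49.0194 payoff=37.9906 vs cont=36.0831 → 37.9906 [stop]  node(4,1) S=62.7474 payoff=24.2626 vs cont=22.5524 → 24.2626 [stop]  node(4,2) S=80.3200 payoff=6.6900 vs cont=7.2349 → 7.2349 [wait]  node(4,3) S=102.8138 payoff=0.0000 vs cont=0.0000 → 0.0000 [wait]  node(4,4) S=131.6070 payoff=0.0000 vs cont=0.0000 → 0.0000 [wait]  ⇒ S*(4)=62.7474
t_3: node(3,0) S=55.4603 payoff=31.5497 vs cont=29.7348 → 31.5497 [stop]  node(3,1) S=70.9921 payoff=16.0179 vs cont=14.7087 → 16.0179 [stop]  node(3,2) S=90.8736 payoff=0.0000 vs cont=3.2679 → 3.2679 [wait]  node(3,3) S=116.3229 payoff=0.0000 vs cont=0.0000 → 0.0000 [wait]  ⇒ S*(3)=70.9921
t_2: node(2,0) S=62.7474 payoff=24.2626 vs cont=22.5524 → 24.2626 [stop]  node(2,1) S=80.3200 payoff=6.6900 vs cont=8.9287 → 8.9287 [wait]  node(2,2) S=102.8138 payoff=0.0000 vs cont=1.4760 → 1.4760 [wait]  ⇒ S*(2)=62.7474
t_1: node(1,0) S=70.9921 payoff=16.0179 vs cont=15.5866 → 16.0179 [stop]  node(1,1) S=90.8736 payoff=0.0000 vs cont=4.7979 → 4.7979 [wait]  ⇒ S*(1)=70.9921
t_0: node(0,0) S=80.3200 payoff=6.6900 vs cont=9.7217 → 9.7217 [wait]  ⇒ S*(0)=-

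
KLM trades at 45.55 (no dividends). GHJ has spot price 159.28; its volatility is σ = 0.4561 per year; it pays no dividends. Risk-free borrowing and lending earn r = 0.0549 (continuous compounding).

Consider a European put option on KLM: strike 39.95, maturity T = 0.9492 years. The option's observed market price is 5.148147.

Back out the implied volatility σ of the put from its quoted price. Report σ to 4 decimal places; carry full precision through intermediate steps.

At σ = 0.5261 the Black–Scholes value reproduces the quote:
σ√T = 0.5261·√0.9492 = 0.512563
d₁ = (ln(S/K) + (r+σ²/2)T) / (σ√T) = (ln(45.55/39.95) + (0.0549+0.5261²/2)·0.9492) / 0.512563 = (0.131182 + 0.183471) / 0.512563 = 0.613883
d₂ = d₁ − σ√T = 0.613883 − 0.512563 = 0.101320
e^{−rT} = 0.949223
N(−d₁) = 0.269646,  N(−d₂) = 0.459648
V = K·e^{−rT}·N(−d₂) − S·N(−d₁) = 17.430545 − 12.282397 = 5.148147 (the quoted price), and the Black–Scholes price is strictly increasing in σ, so σ is unique

sigma = 0.5261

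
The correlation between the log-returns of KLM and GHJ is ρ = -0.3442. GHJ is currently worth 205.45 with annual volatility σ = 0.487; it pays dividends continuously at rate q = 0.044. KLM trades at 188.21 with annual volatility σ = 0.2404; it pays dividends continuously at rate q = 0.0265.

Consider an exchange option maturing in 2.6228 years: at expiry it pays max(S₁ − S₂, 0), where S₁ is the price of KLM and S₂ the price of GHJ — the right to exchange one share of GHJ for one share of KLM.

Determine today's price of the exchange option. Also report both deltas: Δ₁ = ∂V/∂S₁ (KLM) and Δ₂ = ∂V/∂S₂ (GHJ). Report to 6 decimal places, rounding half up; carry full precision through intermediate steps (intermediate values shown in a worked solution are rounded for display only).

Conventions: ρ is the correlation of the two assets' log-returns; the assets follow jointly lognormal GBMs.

σ_eff = √(σ₁² + σ₂² − 2ρσ₁σ₂) = √(0.2404² + 0.487² − 2·-0.3442·0.2404·0.487) = 0.612826
d₁ = (ln(S₁/S₂) + (q₂ − q₁ + σ_eff²/2)T) / (σ_eff√T) = (ln(188.21/205.45) + (0.044 − 0.0265 + 0.187778)·2.6228) / 0.992475 = 0.454176
d₂ = d₁ − σ_eff√T = 0.454176 − 0.992475 = -0.538299
N(d₁) = 0.675149,  N(d₂) = 0.295185
V = S₁·e^{−q₁T}·N(d₁) − S₂·e^{−q₂T}·N(d₂) = 118.537814 − 54.035818 = 64.501997
Key observation: pricing in GHJ-units makes this a unit-strike call on the ratio S₁/S₂ — the risk-free rate cancels and cannot affect the value.
Δ₁ = e^{−q₁T}·N(d₁) = 0.629817;  Δ₂ = −e^{−q₂T}·N(d₂) = -0.263012

exchange price = 64.501997
Δ1 = 0.629817
Δ2 = -0.263012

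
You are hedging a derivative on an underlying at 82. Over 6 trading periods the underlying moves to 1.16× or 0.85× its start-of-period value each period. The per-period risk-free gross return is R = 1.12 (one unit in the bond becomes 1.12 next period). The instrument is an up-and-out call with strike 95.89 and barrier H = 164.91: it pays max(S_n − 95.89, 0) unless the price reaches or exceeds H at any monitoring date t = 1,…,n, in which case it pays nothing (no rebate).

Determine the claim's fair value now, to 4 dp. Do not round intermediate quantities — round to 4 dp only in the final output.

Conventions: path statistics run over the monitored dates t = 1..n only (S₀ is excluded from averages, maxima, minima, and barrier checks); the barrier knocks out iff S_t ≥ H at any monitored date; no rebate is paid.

price = 9.1023

Risk-neutral up-probability p* = (R−d)/(u−d) = (1.12−0.85)/(1.16−0.85) = 0.8710; the claim prices as the p*-weighted sum of path payoffs discounted by R^6.
Enumerate all 2^6 = 64 price paths (U = up ×1.16, D = down ×0.85); each path with k up-moves has probability p*^k·(1−p*)^(6−k).
DDDDDD: M=69.7000, payoff=0.0000, prob=0.000005
UDDDDD: M=95.1200, payoff=0.0000, prob=0.000031
DUDDDD: M=80.8520, payoff=0.0000, prob=0.000031
UUDDDD: M=110.3392, payoff=0.0000, prob=0.000210
DDUDDD: M=69.7000, payoff=0.0000, prob=0.000031
UDUDDD: M=95.1200, payoff=0.0000, prob=0.000210
DUUDDD: M=93.7883, payoff=0.0000, prob=0.000210
UUUDDD: M=127.9935, payoff=0.0000, prob=0.001419
DDDUDD: M=69.7000, payoff=0.0000, prob=0.000031
UDDUDD: M=95.1200, payoff=0.0000, prob=0.000210
DUDUDD: M=80.8520, payoff=0.0000, prob=0.000210
UUDUDD: M=110.3392, payoff=0.0000, prob=0.001419
DDUUDD: M=79.7201, payoff=0.0000, prob=0.000210
UDUUDD: M=108.7945, payoff=0.0000, prob=0.001419
DUUUDD: M=108.7945, payoff=0.0000, prob=0.001419
UUUUDD: M=148.4724, payoff=11.3813, prob=0.009581
DDDDUD: M=69.7000, payoff=0.0000, prob=0.000031
UDDDUD: M=95.1200, payoff=0.0000, prob=0.000210
DUDDUD: M=80.8520, payoff=0.0000, prob=0.000210
UUDDUD: M=110.3392, payoff=0.0000, prob=0.001419
DDUDUD: M=69.7000, payoff=0.0000, prob=0.000210
UDUDUD: M=95.1200, payoff=0.0000, prob=0.001419
DUUDUD: M=93.7883, payoff=0.0000, prob=0.001419
UUUDUD: M=127.9935, payoff=11.3813, prob=0.009581
DDDUUD: M=69.7000, payoff=0.0000, prob=0.000210
UDDUUD: M=95.1200, payoff=0.0000, prob=0.001419
DUDUUD: M=92.4753, payoff=0.0000, prob=0.001419
UUDUUD: M=126.2016, payoff=11.3813, prob=0.009581
DDUUUD: M=92.4753, payoff=0.0000, prob=0.001419
UDUUUD: M=126.2016, payoff=11.3813, prob=0.009581
DUUUUD: M=126.2016, payoff=11.3813, prob=0.009581
UUUUUD: M=172.2280, payoff=0.0000, prob=0.064671
DDDDDU: M=69.7000, payoff=0.0000, prob=0.000031
UDDDDU: M=95.1200, payoff=0.0000, prob=0.000210
DUDDDU: M=80.8520, payoff=0.0000, prob=0.000210
UUDDDU: M=110.3392, payoff=0.0000, prob=0.001419
DDUDDU: M=69.7000, payoff=0.0000, prob=0.000210
UDUDDU: M=95.1200, payoff=0.0000, prob=0.001419
DUUDDU: M=93.7883, payoff=0.0000, prob=0.001419
UUUDDU: M=127.9935, payoff=11.3813, prob=0.009581
DDDUDU: M=69.7000, payoff=0.0000, prob=0.000210
UDDUDU: M=95.1200, payoff=0.0000, prob=0.001419
DUDUDU: M=80.8520, payoff=0.0000, prob=0.001419
UUDUDU: M=110.3392, payoff=11.3813, prob=0.009581
DDUUDU: M=79.7201, payoff=0.0000, prob=0.001419
UDUUDU: M=108.7945, payoff=11.3813, prob=0.009581
DUUUDU: M=108.7945, payoff=11.3813, prob=0.009581
UUUUDU: M=148.4724, payoff=50.5038, prob=0.064671
DDDDUU: M=69.7000, payoff=0.0000, prob=0.000210
UDDDUU: M=95.1200, payoff=0.0000, prob=0.001419
DUDDUU: M=80.8520, payoff=0.0000, prob=0.001419
UUDDUU: M=110.3392, payoff=11.3813, prob=0.009581
DDUDUU: M=78.6040, payoff=0.0000, prob=0.001419
UDUDUU: M=107.2713, payoff=11.3813, prob=0.009581
DUUDUU: M=107.2713, payoff=11.3813, prob=0.009581
UUUDUU: M=146.3938, payoff=50.5038, prob=0.064671
DDDUUU: M=78.6040, payoff=0.0000, prob=0.001419
UDDUUU: M=107.2713, payoff=11.3813, prob=0.009581
DUDUUU: M=107.2713, payoff=11.3813, prob=0.009581
UUDUUU: M=146.3938, payoff=50.5038, prob=0.064671
DDUUUU: M=107.2713, payoff=11.3813, prob=0.009581
UDUUUU: M=146.3938, payoff=50.5038, prob=0.064671
DUUUUU: M=146.3938, payoff=50.5038, prob=0.064671
UUUUUU: M=199.7845, payoff=0.0000, prob=0.436528
Price = Σ prob·payoff / R^6 = 17.966271 / 1.973823 = 9.1023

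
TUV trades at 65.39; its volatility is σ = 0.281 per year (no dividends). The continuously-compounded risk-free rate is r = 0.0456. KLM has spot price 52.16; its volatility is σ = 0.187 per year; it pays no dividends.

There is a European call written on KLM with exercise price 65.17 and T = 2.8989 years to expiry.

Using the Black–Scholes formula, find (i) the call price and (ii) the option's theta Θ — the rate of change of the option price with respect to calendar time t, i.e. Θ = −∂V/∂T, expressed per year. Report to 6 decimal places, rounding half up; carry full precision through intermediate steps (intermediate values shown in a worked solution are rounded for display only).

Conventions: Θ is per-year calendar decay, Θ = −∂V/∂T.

σ√T = 0.187·√2.8989 = 0.318389
d₁ = (ln(S/K) + (r+σ²/2)T) / (σ√T) = (ln(52.16/65.17) + (0.0456+0.187²/2)·2.8989) / 0.318389 = (-0.222683 + 0.182876) / 0.318389 = -0.125028
d₂ = d₁ − σ√T = -0.125028 − 0.318389 = -0.443417
e^{−rT} = 0.876175
N(d₁) = 0.450251,  N(d₂) = 0.328732
Call price V = S·N(d₁) − K·e^{−rT}·N(d₂) = 23.485069 − 18.770691 = 4.714378
φ(d₁) = (1/√(2π))·e^{−d₁²/2} = 0.395836
Θ = −S·φ(d₁)·σ/(2√T) − r·K·e^{−rT}·N(d₂) = −1.133831 − 0.855943 = -1.989774

price = 4.714378
Θ = -1.989774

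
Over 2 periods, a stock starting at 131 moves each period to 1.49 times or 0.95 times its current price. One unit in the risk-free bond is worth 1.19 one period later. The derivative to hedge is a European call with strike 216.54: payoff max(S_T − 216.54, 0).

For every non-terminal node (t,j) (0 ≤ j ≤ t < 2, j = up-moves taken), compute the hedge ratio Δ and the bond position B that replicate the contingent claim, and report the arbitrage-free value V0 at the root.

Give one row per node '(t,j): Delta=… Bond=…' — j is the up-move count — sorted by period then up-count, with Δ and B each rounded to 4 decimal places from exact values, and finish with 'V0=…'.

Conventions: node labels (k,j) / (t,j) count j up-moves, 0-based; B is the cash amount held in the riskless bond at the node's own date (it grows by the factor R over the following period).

No-arbitrage ⇒ martingale measure with p* = (R−d)/(u−d) = 0.4444.
Terminal payoffs: V(2,0)=0.0000, V(2,1)=0.0000, V(2,2)=74.2931
  t=1,j=0: stock 124.4500 → up 185.4305 (V=0.0000), down 118.2275 (V=0.0000). Price 0.0000; hedge Δ=0.0000, bond B=0.0000.
  t=1,j=1: stock 195.1900 → up 290.8331 (V=74.2931), down 185.4305 (V=0.0000). Price 27.7472; hedge Δ=0.7049, bond B=-109.8326.
  t=0,j=0: stock 131.0000 → up 195.1900 (V=27.7472), down 124.4500 (V=0.0000). Price 10.3631; hedge Δ=0.3922, bond B=-41.0206.
Sanity check at the root: Δ(0,0)·S0 + B(0,0) reproduces V0 = 10.3631.

(0,0): Delta=0.3922 Bond=-41.0206
(1,0): Delta=0.0000 Bond=0.0000
(1,1): Delta=0.7049 Bond=-109.8326
V0=10.3631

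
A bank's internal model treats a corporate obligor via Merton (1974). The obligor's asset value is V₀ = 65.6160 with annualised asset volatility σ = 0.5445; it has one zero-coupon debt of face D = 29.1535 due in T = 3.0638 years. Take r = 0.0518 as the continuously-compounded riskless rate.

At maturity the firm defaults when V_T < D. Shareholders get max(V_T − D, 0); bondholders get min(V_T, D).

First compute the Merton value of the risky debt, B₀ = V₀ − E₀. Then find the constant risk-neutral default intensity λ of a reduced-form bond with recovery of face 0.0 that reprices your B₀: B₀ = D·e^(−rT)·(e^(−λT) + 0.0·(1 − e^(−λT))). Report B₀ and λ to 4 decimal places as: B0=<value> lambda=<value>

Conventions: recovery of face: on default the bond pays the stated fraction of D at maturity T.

B0=21.9897 lambda=0.0402

Equity is a call on the firm's assets struck at D = 29.1535:
d₁ = [ln(V₀/D) + (r + σ²/2)T] / (σ√T)
   = [ln(65.6160/29.1535) + (0.0518 + 0.5·0.5445²)·3.0638] / (0.5445·√3.0638)
   = [0.811245 + 0.612883] / 0.953077 = 1.494241
d₂ = d₁ − σ√T = 1.494241 − 0.953077 = 0.541164
N(d₁) = 0.932444,  N(d₂) = 0.705803,  e^(−rT) = 0.853248
E₀ = V₀·N(d₁) − D·e^(−rT)·N(d₂)
   = 65.6160·0.932444 − 29.1535·0.853248·0.705803 = 43.626263
B₀ = V₀ − E₀ = 65.6160 − 43.626263 = 21.989737
e^(−λT) = (B₀·e^(rT)/D − 0)/(1 − 0) = (21.9897·1.171992/29.1535 − 0)/1 = 0.88400198
λ = −ln(0.88400198)/3.0638 = 0.040243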